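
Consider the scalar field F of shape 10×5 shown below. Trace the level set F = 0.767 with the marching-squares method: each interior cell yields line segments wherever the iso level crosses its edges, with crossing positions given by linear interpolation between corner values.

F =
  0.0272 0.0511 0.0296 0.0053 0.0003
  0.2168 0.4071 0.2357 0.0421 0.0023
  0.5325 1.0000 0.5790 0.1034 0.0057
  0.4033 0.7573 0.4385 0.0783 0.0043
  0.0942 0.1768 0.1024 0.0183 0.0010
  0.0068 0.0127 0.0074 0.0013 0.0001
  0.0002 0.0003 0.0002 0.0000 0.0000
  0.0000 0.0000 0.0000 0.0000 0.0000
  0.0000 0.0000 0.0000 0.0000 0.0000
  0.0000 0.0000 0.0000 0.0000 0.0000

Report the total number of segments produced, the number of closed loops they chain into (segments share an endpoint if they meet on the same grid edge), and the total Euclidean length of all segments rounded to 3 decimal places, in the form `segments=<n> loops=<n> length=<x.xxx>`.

cell (1,0): code 0100 → (1.607,1.000)–(2.000,0.502)
cell (1,1): code 1000 → (2.000,1.553)–(1.607,1.000)
cell (2,0): code 0010 → (2.000,0.502)–(2.960,1.000)
cell (2,1): code 0001 → (2.960,1.000)–(2.000,1.553)
total: 4 segments, chained into 1 closed loop(s), length Σ = 3.503297

segments=4 loops=1 length=3.503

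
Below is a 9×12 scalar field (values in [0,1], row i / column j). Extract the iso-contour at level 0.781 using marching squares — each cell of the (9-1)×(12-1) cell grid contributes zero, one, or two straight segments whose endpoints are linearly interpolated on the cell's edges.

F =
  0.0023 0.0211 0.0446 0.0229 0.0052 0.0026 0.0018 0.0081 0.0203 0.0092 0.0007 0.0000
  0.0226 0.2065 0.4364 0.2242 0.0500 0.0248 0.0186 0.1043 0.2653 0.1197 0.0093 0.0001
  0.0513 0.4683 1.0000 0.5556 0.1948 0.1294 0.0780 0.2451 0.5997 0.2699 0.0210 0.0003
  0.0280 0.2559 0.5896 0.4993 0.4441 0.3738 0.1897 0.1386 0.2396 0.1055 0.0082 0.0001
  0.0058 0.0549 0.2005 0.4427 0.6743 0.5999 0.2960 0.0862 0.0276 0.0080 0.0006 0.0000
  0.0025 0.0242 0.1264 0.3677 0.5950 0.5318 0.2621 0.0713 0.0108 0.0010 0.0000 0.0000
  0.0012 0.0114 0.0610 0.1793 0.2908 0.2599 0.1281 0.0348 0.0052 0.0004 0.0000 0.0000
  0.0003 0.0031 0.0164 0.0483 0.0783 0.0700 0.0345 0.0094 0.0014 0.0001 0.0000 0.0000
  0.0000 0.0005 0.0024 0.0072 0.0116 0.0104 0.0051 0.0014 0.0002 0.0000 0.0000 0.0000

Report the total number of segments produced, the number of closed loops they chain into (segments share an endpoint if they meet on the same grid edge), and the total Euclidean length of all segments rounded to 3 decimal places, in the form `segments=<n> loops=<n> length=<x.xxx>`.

segments=4 loops=1 length=2.594

cell (1,1): code 0100 → (1.611,2.000)–(2.000,1.588)
cell (1,2): code 1000 → (2.000,2.493)–(1.611,2.000)
cell (2,1): code 0010 → (2.000,1.588)–(2.534,2.000)
cell (2,2): code 0001 → (2.534,2.000)–(2.000,2.493)
total: 4 segments, chained into 1 closed loop(s), length Σ = 2.594281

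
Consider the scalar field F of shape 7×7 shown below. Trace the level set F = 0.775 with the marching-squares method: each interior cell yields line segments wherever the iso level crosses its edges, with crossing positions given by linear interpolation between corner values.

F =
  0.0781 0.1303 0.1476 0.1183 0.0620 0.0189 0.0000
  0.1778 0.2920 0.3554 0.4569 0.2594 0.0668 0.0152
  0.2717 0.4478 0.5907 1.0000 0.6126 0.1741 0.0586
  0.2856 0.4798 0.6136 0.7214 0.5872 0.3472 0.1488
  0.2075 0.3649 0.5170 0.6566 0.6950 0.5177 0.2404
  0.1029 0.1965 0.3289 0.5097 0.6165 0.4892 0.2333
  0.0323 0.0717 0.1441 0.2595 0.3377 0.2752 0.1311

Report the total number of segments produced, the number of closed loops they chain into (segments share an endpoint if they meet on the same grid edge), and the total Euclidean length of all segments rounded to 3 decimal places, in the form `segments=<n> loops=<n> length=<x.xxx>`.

segments=4 loops=1 length=3.373

cell (1,2): code 0100 → (1.586,3.000)–(2.000,2.450)
cell (1,3): code 1000 → (2.000,3.581)–(1.586,3.000)
cell (2,2): code 0010 → (2.000,2.450)–(2.808,3.000)
cell (2,3): code 0001 → (2.808,3.000)–(2.000,3.581)
total: 4 segments, chained into 1 closed loop(s), length Σ = 3.373473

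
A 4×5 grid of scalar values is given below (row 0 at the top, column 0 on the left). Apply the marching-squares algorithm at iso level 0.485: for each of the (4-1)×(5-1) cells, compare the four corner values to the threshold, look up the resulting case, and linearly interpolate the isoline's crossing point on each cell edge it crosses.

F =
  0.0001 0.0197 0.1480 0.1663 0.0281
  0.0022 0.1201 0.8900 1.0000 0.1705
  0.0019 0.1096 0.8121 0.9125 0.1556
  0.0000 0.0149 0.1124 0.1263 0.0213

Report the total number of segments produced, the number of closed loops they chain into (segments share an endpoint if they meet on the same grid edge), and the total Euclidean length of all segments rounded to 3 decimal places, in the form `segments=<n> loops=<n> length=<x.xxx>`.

segments=8 loops=1 length=7.087

cell (0,1): code 0100 → (0.454,2.000)–(1.000,1.474)
cell (0,2): code 1100 → (0.382,3.000)–(0.454,2.000)
cell (0,3): code 1000 → (1.000,3.621)–(0.382,3.000)
cell (1,1): code 0110 → (1.000,1.474)–(2.000,1.534)
cell (1,3): code 1001 → (2.000,3.565)–(1.000,3.621)
cell (2,1): code 0010 → (2.000,1.534)–(2.467,2.000)
cell (2,2): code 0011 → (2.467,2.000)–(2.544,3.000)
cell (2,3): code 0001 → (2.544,3.000)–(2.000,3.565)
total: 8 segments, chained into 1 closed loop(s), length Σ = 7.086565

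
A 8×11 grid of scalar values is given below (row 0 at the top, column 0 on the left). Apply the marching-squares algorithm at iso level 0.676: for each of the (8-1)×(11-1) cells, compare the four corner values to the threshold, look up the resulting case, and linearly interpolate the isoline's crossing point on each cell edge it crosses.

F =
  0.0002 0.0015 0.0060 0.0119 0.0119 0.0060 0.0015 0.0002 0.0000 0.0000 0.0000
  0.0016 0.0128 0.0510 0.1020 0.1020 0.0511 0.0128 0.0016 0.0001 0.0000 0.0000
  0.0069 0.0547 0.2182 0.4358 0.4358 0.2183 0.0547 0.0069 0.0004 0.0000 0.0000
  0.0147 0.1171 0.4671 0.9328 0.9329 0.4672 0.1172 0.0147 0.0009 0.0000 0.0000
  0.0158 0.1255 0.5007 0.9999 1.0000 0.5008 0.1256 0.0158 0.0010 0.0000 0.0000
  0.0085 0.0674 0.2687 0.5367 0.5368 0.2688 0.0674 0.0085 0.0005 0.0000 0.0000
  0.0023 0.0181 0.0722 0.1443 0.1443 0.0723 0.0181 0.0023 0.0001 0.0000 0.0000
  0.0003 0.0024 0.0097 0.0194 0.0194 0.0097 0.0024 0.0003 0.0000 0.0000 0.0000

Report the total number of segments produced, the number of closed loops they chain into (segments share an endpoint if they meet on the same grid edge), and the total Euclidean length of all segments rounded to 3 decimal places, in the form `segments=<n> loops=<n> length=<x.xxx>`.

segments=8 loops=1 length=7.429

cell (2,2): code 0100 → (2.483,3.000)–(3.000,2.449)
cell (2,3): code 1100 → (2.483,4.000)–(2.483,3.000)
cell (2,4): code 1000 → (3.000,4.552)–(2.483,4.000)
cell (3,2): code 0110 → (3.000,2.449)–(4.000,2.351)
cell (3,4): code 1001 → (4.000,4.649)–(3.000,4.552)
cell (4,2): code 0010 → (4.000,2.351)–(4.699,3.000)
cell (4,3): code 0011 → (4.699,3.000)–(4.699,4.000)
cell (4,4): code 0001 → (4.699,4.000)–(4.000,4.649)
total: 8 segments, chained into 1 closed loop(s), length Σ = 7.429183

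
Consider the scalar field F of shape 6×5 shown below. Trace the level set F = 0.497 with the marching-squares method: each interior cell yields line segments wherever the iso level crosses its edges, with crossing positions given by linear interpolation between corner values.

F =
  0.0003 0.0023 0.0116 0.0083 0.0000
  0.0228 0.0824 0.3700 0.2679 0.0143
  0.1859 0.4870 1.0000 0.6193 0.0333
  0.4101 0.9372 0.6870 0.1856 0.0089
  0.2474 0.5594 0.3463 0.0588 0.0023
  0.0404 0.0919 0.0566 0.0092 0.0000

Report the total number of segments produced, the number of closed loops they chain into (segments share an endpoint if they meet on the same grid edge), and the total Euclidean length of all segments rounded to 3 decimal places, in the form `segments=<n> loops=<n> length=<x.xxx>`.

cell (1,1): code 0100 → (1.202,2.000)–(2.000,1.019)
cell (1,2): code 1100 → (1.652,3.000)–(1.202,2.000)
cell (1,3): code 1000 → (2.000,3.209)–(1.652,3.000)
cell (2,0): code 0100 → (2.022,1.000)–(3.000,0.165)
cell (2,1): code 1110 → (2.000,1.019)–(2.022,1.000)
cell (2,2): code 1011 → (3.000,2.379)–(2.282,3.000)
cell (2,3): code 0001 → (2.282,3.000)–(2.000,3.209)
cell (3,0): code 0110 → (3.000,0.165)–(4.000,0.800)
cell (3,1): code 1011 → (4.000,1.293)–(3.558,2.000)
cell (3,2): code 0001 → (3.558,2.000)–(3.000,2.379)
cell (4,0): code 0010 → (4.000,0.800)–(4.133,1.000)
cell (4,1): code 0001 → (4.133,1.000)–(4.000,1.293)
total: 12 segments, chained into 1 closed loop(s), length Σ = 8.637889

segments=12 loops=1 length=8.638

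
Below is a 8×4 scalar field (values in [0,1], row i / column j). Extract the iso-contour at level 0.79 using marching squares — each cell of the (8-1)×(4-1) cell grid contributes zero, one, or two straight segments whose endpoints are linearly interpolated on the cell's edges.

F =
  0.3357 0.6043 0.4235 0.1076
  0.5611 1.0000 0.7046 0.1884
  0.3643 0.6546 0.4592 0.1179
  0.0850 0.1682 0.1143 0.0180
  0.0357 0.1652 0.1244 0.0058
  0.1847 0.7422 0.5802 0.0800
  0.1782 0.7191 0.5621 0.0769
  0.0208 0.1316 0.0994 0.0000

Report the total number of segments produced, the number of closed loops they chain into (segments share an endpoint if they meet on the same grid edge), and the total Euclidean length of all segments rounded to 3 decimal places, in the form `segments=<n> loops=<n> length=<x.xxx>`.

segments=4 loops=1 length=3.311

cell (0,0): code 0100 → (0.469,1.000)–(1.000,0.522)
cell (0,1): code 1000 → (1.000,1.711)–(0.469,1.000)
cell (1,0): code 0010 → (1.000,0.522)–(1.608,1.000)
cell (1,1): code 0001 → (1.608,1.000)–(1.000,1.711)
total: 4 segments, chained into 1 closed loop(s), length Σ = 3.310809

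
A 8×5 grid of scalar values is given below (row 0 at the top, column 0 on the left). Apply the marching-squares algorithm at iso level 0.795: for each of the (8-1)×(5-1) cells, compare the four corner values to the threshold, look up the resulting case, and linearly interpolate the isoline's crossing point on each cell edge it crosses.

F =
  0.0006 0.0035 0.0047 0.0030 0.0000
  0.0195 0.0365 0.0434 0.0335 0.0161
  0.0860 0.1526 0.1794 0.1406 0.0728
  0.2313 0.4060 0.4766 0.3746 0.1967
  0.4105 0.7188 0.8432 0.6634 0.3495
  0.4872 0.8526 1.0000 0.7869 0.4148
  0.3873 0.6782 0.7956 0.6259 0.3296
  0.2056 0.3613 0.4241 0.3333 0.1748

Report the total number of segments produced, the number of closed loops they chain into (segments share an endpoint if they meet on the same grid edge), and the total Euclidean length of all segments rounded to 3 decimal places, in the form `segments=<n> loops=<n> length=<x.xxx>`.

cell (3,1): code 0100 → (3.869,2.000)–(4.000,1.613)
cell (3,2): code 1000 → (4.000,2.268)–(3.869,2.000)
cell (4,0): code 0100 → (4.570,1.000)–(5.000,0.842)
cell (4,1): code 1110 → (4.000,1.613)–(4.570,1.000)
cell (4,2): code 1001 → (5.000,2.962)–(4.000,2.268)
cell (5,0): code 0010 → (5.000,0.842)–(5.330,1.000)
cell (5,1): code 0111 → (5.330,1.000)–(6.000,1.995)
cell (5,2): code 1001 → (6.000,2.004)–(5.000,2.962)
cell (6,1): code 0010 → (6.000,1.995)–(6.002,2.000)
cell (6,2): code 0001 → (6.002,2.000)–(6.000,2.004)
total: 10 segments, chained into 1 closed loop(s), length Σ = 6.179418

segments=10 loops=1 length=6.179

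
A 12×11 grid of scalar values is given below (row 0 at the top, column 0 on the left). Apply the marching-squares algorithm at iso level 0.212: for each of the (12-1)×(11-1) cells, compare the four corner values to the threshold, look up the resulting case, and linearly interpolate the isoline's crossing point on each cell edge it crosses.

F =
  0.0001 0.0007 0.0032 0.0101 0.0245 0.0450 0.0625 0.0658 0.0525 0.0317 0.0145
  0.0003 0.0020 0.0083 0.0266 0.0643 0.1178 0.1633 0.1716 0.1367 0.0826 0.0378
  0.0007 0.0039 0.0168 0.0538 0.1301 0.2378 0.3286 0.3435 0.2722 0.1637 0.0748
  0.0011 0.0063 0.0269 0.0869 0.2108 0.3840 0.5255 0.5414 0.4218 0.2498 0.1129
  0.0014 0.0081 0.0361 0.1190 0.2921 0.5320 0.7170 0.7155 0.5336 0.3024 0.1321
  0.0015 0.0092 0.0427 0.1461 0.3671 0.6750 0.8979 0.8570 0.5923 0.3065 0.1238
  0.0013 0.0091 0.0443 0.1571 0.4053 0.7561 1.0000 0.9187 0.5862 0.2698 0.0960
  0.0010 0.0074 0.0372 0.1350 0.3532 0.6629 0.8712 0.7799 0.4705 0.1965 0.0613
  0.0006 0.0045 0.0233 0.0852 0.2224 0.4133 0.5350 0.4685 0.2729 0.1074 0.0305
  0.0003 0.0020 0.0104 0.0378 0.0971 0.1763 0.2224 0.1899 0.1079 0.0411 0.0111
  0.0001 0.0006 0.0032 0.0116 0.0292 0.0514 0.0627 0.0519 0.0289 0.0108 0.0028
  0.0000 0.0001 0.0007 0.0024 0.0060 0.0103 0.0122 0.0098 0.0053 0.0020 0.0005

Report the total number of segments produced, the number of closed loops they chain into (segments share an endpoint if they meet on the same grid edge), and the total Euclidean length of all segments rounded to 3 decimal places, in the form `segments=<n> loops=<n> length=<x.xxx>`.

segments=28 loops=1 length=22.329

cell (1,4): code 0100 → (1.785,5.000)–(2.000,4.760)
cell (1,5): code 1100 → (1.295,6.000)–(1.785,5.000)
cell (1,6): code 1100 → (1.235,7.000)–(1.295,6.000)
cell (1,7): code 1100 → (1.556,8.000)–(1.235,7.000)
cell (1,8): code 1000 → (2.000,8.555)–(1.556,8.000)
cell (2,4): code 0110 → (2.000,4.760)–(3.000,4.007)
cell (2,8): code 1101 → (2.561,9.000)–(2.000,8.555)
cell (2,9): code 1000 → (3.000,9.276)–(2.561,9.000)
cell (3,3): code 0100 → (3.015,4.000)–(4.000,3.537)
cell (3,4): code 1110 → (3.000,4.007)–(3.015,4.000)
cell (3,9): code 1001 → (4.000,9.531)–(3.000,9.276)
cell (4,3): code 0110 → (4.000,3.537)–(5.000,3.298)
cell (4,9): code 1001 → (5.000,9.517)–(4.000,9.531)
cell (5,3): code 0110 → (5.000,3.298)–(6.000,3.221)
cell (5,9): code 1001 → (6.000,9.333)–(5.000,9.517)
cell (6,3): code 0110 → (6.000,3.221)–(7.000,3.353)
cell (6,8): code 1011 → (7.000,8.943)–(6.789,9.000)
cell (6,9): code 0001 → (6.789,9.000)–(6.000,9.333)
cell (7,3): code 0110 → (7.000,3.353)–(8.000,3.924)
cell (7,8): code 1001 → (8.000,8.368)–(7.000,8.943)
cell (8,3): code 0010 → (8.000,3.924)–(8.083,4.000)
cell (8,4): code 0011 → (8.083,4.000)–(8.849,5.000)
cell (8,5): code 0111 → (8.849,5.000)–(9.000,5.774)
cell (8,6): code 1011 → (9.000,6.320)–(8.921,7.000)
cell (8,7): code 0011 → (8.921,7.000)–(8.369,8.000)
cell (8,8): code 0001 → (8.369,8.000)–(8.000,8.368)
cell (9,5): code 0010 → (9.000,5.774)–(9.065,6.000)
cell (9,6): code 0001 → (9.065,6.000)–(9.000,6.320)
total: 28 segments, chained into 1 closed loop(s), length Σ = 22.329344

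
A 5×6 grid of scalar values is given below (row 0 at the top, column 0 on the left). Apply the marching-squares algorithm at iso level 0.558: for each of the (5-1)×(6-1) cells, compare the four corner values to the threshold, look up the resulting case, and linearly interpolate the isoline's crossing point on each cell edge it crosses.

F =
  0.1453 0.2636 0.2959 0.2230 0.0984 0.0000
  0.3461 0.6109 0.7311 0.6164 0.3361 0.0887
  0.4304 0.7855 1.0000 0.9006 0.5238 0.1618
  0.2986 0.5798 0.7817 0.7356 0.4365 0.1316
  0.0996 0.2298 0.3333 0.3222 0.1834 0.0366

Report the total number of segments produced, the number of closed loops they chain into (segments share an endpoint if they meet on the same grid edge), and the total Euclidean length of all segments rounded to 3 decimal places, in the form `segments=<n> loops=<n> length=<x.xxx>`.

segments=12 loops=1 length=10.004

cell (0,0): code 0100 → (0.848,1.000)–(1.000,0.800)
cell (0,1): code 1100 → (0.602,2.000)–(0.848,1.000)
cell (0,2): code 1100 → (0.852,3.000)–(0.602,2.000)
cell (0,3): code 1000 → (1.000,3.208)–(0.852,3.000)
cell (1,0): code 0110 → (1.000,0.800)–(2.000,0.359)
cell (1,3): code 1001 → (2.000,3.909)–(1.000,3.208)
cell (2,0): code 0110 → (2.000,0.359)–(3.000,0.922)
cell (2,3): code 1001 → (3.000,3.594)–(2.000,3.909)
cell (3,0): code 0010 → (3.000,0.922)–(3.062,1.000)
cell (3,1): code 0011 → (3.062,1.000)–(3.499,2.000)
cell (3,2): code 0011 → (3.499,2.000)–(3.430,3.000)
cell (3,3): code 0001 → (3.430,3.000)–(3.000,3.594)
total: 12 segments, chained into 1 closed loop(s), length Σ = 10.003503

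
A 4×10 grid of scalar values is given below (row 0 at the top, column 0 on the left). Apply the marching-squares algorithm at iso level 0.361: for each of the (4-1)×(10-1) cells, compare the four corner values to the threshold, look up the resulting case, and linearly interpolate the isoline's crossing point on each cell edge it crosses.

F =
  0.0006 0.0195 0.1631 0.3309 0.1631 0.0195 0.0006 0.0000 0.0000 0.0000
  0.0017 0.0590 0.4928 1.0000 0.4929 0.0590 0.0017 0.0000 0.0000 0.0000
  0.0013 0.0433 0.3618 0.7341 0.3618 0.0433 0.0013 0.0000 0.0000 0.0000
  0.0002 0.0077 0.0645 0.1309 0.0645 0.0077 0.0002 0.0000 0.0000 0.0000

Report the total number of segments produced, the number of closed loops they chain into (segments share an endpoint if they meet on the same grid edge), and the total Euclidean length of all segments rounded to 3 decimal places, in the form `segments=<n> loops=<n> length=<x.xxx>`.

cell (0,1): code 0100 → (0.600,2.000)–(1.000,1.696)
cell (0,2): code 1100 → (0.045,3.000)–(0.600,2.000)
cell (0,3): code 1100 → (0.600,4.000)–(0.045,3.000)
cell (0,4): code 1000 → (1.000,4.304)–(0.600,4.000)
cell (1,1): code 0110 → (1.000,1.696)–(2.000,1.997)
cell (1,4): code 1001 → (2.000,4.003)–(1.000,4.304)
cell (2,1): code 0010 → (2.000,1.997)–(2.003,2.000)
cell (2,2): code 0011 → (2.003,2.000)–(2.619,3.000)
cell (2,3): code 0011 → (2.619,3.000)–(2.003,4.000)
cell (2,4): code 0001 → (2.003,4.000)–(2.000,4.003)
total: 10 segments, chained into 1 closed loop(s), length Σ = 7.737073

segments=10 loops=1 length=7.737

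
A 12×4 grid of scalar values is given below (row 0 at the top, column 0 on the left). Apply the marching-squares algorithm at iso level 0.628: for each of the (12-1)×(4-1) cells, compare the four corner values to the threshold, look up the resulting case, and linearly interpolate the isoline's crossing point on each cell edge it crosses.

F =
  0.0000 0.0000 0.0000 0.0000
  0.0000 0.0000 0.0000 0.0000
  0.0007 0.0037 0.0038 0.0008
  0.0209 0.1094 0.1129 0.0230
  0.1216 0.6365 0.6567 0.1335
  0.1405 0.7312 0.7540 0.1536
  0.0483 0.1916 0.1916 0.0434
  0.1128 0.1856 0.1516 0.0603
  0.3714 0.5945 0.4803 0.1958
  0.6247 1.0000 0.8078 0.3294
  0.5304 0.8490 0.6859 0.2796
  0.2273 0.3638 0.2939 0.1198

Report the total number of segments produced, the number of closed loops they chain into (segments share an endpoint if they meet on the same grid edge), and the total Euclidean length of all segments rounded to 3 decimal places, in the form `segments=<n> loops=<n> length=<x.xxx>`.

cell (3,0): code 0100 → (3.984,1.000)–(4.000,0.983)
cell (3,1): code 1100 → (3.947,2.000)–(3.984,1.000)
cell (3,2): code 1000 → (4.000,2.055)–(3.947,2.000)
cell (4,0): code 0110 → (4.000,0.983)–(5.000,0.825)
cell (4,2): code 1001 → (5.000,2.210)–(4.000,2.055)
cell (5,0): code 0010 → (5.000,0.825)–(5.191,1.000)
cell (5,1): code 0011 → (5.191,1.000)–(5.224,2.000)
cell (5,2): code 0001 → (5.224,2.000)–(5.000,2.210)
cell (8,0): code 0100 → (8.083,1.000)–(9.000,0.009)
cell (8,1): code 1100 → (8.451,2.000)–(8.083,1.000)
cell (8,2): code 1000 → (9.000,2.376)–(8.451,2.000)
cell (9,0): code 0110 → (9.000,0.009)–(10.000,0.306)
cell (9,2): code 1001 → (10.000,2.143)–(9.000,2.376)
cell (10,0): code 0010 → (10.000,0.306)–(10.455,1.000)
cell (10,1): code 0011 → (10.455,1.000)–(10.148,2.000)
cell (10,2): code 0001 → (10.148,2.000)–(10.000,2.143)
total: 16 segments, chained into 2 closed loop(s), length Σ = 11.923971

segments=16 loops=2 length=11.924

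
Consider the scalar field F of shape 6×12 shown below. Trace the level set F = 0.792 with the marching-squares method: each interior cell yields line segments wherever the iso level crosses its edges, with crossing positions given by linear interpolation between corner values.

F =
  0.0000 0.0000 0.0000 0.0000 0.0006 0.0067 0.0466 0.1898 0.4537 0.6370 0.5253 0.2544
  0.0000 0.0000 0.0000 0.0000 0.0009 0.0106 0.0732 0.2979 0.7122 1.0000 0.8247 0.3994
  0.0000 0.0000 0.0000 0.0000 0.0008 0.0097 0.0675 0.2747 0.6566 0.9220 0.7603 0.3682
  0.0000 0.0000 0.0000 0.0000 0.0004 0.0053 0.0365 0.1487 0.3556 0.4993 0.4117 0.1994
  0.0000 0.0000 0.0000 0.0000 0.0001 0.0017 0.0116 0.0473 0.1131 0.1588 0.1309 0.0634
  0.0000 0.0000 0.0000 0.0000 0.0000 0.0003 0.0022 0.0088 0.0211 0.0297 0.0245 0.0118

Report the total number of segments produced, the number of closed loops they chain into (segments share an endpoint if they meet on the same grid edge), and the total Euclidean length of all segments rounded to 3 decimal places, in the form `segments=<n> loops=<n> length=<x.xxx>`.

cell (0,8): code 0100 → (0.427,9.000)–(1.000,8.277)
cell (0,9): code 1100 → (0.891,10.000)–(0.427,9.000)
cell (0,10): code 1000 → (1.000,10.077)–(0.891,10.000)
cell (1,8): code 0110 → (1.000,8.277)–(2.000,8.510)
cell (1,9): code 1011 → (2.000,9.804)–(1.508,10.000)
cell (1,10): code 0001 → (1.508,10.000)–(1.000,10.077)
cell (2,8): code 0010 → (2.000,8.510)–(2.308,9.000)
cell (2,9): code 0001 → (2.308,9.000)–(2.000,9.804)
total: 8 segments, chained into 1 closed loop(s), length Σ = 5.667496

segments=8 loops=1 length=5.667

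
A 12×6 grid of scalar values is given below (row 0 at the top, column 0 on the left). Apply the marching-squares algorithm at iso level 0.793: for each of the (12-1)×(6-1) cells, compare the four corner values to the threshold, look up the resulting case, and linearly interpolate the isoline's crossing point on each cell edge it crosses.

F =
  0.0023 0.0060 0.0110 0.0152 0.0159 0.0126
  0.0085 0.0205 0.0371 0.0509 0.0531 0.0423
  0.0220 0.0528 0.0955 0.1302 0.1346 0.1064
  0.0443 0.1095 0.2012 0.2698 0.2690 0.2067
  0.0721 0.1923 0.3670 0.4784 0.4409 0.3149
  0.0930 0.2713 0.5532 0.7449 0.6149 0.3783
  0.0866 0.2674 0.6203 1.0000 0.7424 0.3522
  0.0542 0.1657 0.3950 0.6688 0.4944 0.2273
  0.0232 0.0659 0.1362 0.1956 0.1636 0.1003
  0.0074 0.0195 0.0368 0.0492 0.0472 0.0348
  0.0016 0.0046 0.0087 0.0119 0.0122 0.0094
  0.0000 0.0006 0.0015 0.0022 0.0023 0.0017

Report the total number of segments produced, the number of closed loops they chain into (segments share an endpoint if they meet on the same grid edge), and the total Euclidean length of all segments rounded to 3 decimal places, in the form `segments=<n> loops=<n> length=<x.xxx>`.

cell (5,2): code 0100 → (5.189,3.000)–(6.000,2.455)
cell (5,3): code 1000 → (6.000,3.804)–(5.189,3.000)
cell (6,2): code 0010 → (6.000,2.455)–(6.625,3.000)
cell (6,3): code 0001 → (6.625,3.000)–(6.000,3.804)
total: 4 segments, chained into 1 closed loop(s), length Σ = 3.966949

segments=4 loops=1 length=3.967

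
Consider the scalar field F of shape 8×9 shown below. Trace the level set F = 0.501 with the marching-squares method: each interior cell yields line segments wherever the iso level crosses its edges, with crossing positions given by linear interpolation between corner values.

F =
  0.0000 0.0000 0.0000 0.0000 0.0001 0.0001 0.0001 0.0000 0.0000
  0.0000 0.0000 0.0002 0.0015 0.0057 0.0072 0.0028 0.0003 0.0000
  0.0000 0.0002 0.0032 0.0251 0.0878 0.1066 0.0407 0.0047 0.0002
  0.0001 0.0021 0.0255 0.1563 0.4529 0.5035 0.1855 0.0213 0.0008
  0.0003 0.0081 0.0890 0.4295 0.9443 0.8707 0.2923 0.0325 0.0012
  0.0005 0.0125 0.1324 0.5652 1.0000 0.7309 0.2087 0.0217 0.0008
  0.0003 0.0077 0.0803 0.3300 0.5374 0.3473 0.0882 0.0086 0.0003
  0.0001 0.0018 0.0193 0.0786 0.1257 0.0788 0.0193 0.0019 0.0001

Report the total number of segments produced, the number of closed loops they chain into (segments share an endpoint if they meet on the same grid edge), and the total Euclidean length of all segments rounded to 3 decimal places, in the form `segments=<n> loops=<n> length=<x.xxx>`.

segments=14 loops=1 length=8.969

cell (2,4): code 0100 → (2.994,5.000)–(3.000,4.951)
cell (2,5): code 1000 → (3.000,5.008)–(2.994,5.000)
cell (3,3): code 0100 → (3.098,4.000)–(4.000,3.139)
cell (3,4): code 1110 → (3.000,4.951)–(3.098,4.000)
cell (3,5): code 1001 → (4.000,5.639)–(3.000,5.008)
cell (4,2): code 0100 → (4.527,3.000)–(5.000,2.852)
cell (4,3): code 1110 → (4.000,3.139)–(4.527,3.000)
cell (4,5): code 1001 → (5.000,5.440)–(4.000,5.639)
cell (5,2): code 0010 → (5.000,2.852)–(5.273,3.000)
cell (5,3): code 0111 → (5.273,3.000)–(6.000,3.824)
cell (5,4): code 1011 → (6.000,4.191)–(5.599,5.000)
cell (5,5): code 0001 → (5.599,5.000)–(5.000,5.440)
cell (6,3): code 0010 → (6.000,3.824)–(6.088,4.000)
cell (6,4): code 0001 → (6.088,4.000)–(6.000,4.191)
total: 14 segments, chained into 1 closed loop(s), length Σ = 8.968887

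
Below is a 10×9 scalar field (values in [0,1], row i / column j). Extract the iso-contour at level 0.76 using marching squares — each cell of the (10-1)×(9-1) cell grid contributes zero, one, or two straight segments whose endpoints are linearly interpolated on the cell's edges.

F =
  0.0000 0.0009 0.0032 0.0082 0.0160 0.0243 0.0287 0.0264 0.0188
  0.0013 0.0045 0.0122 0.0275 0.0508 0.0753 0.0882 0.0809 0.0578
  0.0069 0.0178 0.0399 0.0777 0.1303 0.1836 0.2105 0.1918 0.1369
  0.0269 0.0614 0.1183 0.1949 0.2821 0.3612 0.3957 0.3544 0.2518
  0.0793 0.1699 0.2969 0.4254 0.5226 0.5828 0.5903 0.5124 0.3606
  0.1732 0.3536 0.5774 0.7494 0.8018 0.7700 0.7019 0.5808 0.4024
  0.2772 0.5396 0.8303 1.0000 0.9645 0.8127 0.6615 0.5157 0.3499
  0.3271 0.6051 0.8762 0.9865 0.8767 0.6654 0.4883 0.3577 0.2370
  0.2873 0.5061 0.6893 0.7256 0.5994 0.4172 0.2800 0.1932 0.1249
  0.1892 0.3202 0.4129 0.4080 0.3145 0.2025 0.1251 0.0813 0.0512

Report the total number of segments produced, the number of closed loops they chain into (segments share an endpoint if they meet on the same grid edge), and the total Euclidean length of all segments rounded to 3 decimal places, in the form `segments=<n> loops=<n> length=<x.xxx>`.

cell (4,3): code 0100 → (4.850,4.000)–(5.000,3.202)
cell (4,4): code 1100 → (4.947,5.000)–(4.850,4.000)
cell (4,5): code 1000 → (5.000,5.147)–(4.947,5.000)
cell (5,1): code 0100 → (5.722,2.000)–(6.000,1.758)
cell (5,2): code 1100 → (5.042,3.000)–(5.722,2.000)
cell (5,3): code 1110 → (5.000,3.202)–(5.042,3.000)
cell (5,5): code 1001 → (6.000,5.349)–(5.000,5.147)
cell (6,1): code 0110 → (6.000,1.758)–(7.000,1.571)
cell (6,4): code 1011 → (7.000,4.552)–(6.358,5.000)
cell (6,5): code 0001 → (6.358,5.000)–(6.000,5.349)
cell (7,1): code 0010 → (7.000,1.571)–(7.622,2.000)
cell (7,2): code 0011 → (7.622,2.000)–(7.868,3.000)
cell (7,3): code 0011 → (7.868,3.000)–(7.421,4.000)
cell (7,4): code 0001 → (7.421,4.000)–(7.000,4.552)
total: 14 segments, chained into 1 closed loop(s), length Σ = 10.651486

segments=14 loops=1 length=10.651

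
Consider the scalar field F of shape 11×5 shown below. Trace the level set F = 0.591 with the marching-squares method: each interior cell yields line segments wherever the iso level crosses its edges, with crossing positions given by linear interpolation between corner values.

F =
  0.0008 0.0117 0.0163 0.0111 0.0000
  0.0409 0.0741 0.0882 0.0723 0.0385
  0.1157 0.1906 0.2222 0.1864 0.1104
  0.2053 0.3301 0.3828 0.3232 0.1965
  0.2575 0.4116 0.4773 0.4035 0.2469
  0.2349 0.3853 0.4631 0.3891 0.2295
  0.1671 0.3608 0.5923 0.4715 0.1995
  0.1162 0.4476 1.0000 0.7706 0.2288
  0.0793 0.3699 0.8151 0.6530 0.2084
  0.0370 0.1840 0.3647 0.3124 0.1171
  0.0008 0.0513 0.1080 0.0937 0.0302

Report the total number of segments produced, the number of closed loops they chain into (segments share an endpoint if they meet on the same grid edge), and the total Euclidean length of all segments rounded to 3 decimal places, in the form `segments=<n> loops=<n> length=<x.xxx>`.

segments=10 loops=1 length=7.052

cell (5,1): code 0100 → (5.990,2.000)–(6.000,1.994)
cell (5,2): code 1000 → (6.000,2.011)–(5.990,2.000)
cell (6,1): code 0110 → (6.000,1.994)–(7.000,1.260)
cell (6,2): code 1101 → (6.400,3.000)–(6.000,2.011)
cell (6,3): code 1000 → (7.000,3.331)–(6.400,3.000)
cell (7,1): code 0110 → (7.000,1.260)–(8.000,1.497)
cell (7,3): code 1001 → (8.000,3.139)–(7.000,3.331)
cell (8,1): code 0010 → (8.000,1.497)–(8.498,2.000)
cell (8,2): code 0011 → (8.498,2.000)–(8.182,3.000)
cell (8,3): code 0001 → (8.182,3.000)–(8.000,3.139)
total: 10 segments, chained into 1 closed loop(s), length Σ = 7.051614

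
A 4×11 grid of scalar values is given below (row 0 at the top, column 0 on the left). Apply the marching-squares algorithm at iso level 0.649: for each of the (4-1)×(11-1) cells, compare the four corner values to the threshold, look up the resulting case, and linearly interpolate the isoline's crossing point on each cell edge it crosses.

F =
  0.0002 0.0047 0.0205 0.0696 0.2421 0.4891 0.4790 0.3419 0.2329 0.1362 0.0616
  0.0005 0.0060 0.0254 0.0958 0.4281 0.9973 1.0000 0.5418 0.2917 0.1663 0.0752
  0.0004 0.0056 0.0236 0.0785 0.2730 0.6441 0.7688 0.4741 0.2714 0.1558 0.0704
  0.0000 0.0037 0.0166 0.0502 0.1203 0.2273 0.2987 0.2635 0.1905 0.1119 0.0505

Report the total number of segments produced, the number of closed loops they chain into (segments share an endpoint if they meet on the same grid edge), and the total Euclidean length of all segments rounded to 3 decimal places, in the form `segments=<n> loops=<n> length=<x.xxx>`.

cell (0,4): code 0100 → (0.315,5.000)–(1.000,4.388)
cell (0,5): code 1100 → (0.326,6.000)–(0.315,5.000)
cell (0,6): code 1000 → (1.000,6.766)–(0.326,6.000)
cell (1,4): code 0010 → (1.000,4.388)–(1.986,5.000)
cell (1,5): code 0111 → (1.986,5.000)–(2.000,5.039)
cell (1,6): code 1001 → (2.000,6.407)–(1.000,6.766)
cell (2,5): code 0010 → (2.000,5.039)–(2.255,6.000)
cell (2,6): code 0001 → (2.255,6.000)–(2.000,6.407)
total: 8 segments, chained into 1 closed loop(s), length Σ = 6.677602

segments=8 loops=1 length=6.678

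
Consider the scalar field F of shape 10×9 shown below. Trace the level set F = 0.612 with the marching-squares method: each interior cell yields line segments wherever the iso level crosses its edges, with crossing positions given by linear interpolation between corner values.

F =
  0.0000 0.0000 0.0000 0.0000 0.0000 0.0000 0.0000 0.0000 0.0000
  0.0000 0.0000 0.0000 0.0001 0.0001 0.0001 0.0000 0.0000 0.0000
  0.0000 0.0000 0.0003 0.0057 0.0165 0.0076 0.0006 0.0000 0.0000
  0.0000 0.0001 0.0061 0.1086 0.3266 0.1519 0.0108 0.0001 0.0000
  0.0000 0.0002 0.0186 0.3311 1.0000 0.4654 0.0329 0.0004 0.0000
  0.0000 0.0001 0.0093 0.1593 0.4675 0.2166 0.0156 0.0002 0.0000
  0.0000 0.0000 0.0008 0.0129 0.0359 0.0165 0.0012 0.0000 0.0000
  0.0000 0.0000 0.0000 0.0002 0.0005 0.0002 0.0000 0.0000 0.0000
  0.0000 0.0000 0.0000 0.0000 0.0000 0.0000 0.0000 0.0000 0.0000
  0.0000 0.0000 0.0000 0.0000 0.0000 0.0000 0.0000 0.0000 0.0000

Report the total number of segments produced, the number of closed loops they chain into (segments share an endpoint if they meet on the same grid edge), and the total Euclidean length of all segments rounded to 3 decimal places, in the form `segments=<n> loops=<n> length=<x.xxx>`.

segments=4 loops=1 length=3.704

cell (3,3): code 0100 → (3.424,4.000)–(4.000,3.420)
cell (3,4): code 1000 → (4.000,4.726)–(3.424,4.000)
cell (4,3): code 0010 → (4.000,3.420)–(4.729,4.000)
cell (4,4): code 0001 → (4.729,4.000)–(4.000,4.726)
total: 4 segments, chained into 1 closed loop(s), length Σ = 3.704028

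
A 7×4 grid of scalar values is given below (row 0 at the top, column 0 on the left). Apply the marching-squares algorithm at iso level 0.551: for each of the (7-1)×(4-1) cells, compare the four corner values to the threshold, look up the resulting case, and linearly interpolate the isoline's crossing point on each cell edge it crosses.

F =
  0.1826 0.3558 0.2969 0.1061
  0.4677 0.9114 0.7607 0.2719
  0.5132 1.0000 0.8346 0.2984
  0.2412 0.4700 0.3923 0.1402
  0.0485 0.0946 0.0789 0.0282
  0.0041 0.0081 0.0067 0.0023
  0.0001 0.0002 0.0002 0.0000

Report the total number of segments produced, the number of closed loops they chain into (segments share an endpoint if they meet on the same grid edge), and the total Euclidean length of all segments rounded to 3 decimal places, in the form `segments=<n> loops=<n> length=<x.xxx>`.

segments=8 loops=1 length=7.797

cell (0,0): code 0100 → (0.351,1.000)–(1.000,0.188)
cell (0,1): code 1100 → (0.548,2.000)–(0.351,1.000)
cell (0,2): code 1000 → (1.000,2.429)–(0.548,2.000)
cell (1,0): code 0110 → (1.000,0.188)–(2.000,0.078)
cell (1,2): code 1001 → (2.000,2.529)–(1.000,2.429)
cell (2,0): code 0010 → (2.000,0.078)–(2.847,1.000)
cell (2,1): code 0011 → (2.847,1.000)–(2.641,2.000)
cell (2,2): code 0001 → (2.641,2.000)–(2.000,2.529)
total: 8 segments, chained into 1 closed loop(s), length Σ = 7.797464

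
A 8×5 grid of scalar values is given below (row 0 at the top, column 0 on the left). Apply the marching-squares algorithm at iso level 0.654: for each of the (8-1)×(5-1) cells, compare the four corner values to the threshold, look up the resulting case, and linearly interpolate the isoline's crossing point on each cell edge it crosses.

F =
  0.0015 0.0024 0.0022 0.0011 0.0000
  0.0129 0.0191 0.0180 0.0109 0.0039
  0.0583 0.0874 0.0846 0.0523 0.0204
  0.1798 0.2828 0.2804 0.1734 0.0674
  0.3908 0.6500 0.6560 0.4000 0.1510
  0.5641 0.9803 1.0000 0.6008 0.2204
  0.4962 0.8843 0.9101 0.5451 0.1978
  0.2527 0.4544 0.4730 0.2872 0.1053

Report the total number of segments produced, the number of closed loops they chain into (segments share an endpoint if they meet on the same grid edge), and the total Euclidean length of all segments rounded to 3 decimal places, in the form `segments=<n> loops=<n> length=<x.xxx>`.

cell (3,1): code 0100 → (3.995,2.000)–(4.000,1.667)
cell (3,2): code 1000 → (4.000,2.008)–(3.995,2.000)
cell (4,0): code 0100 → (4.012,1.000)–(5.000,0.216)
cell (4,1): code 1110 → (4.000,1.667)–(4.012,1.000)
cell (4,2): code 1001 → (5.000,2.867)–(4.000,2.008)
cell (5,0): code 0110 → (5.000,0.216)–(6.000,0.407)
cell (5,2): code 1001 → (6.000,2.702)–(5.000,2.867)
cell (6,0): code 0010 → (6.000,0.407)–(6.536,1.000)
cell (6,1): code 0011 → (6.536,1.000)–(6.586,2.000)
cell (6,2): code 0001 → (6.586,2.000)–(6.000,2.702)
total: 10 segments, chained into 1 closed loop(s), length Σ = 8.335370

segments=10 loops=1 length=8.335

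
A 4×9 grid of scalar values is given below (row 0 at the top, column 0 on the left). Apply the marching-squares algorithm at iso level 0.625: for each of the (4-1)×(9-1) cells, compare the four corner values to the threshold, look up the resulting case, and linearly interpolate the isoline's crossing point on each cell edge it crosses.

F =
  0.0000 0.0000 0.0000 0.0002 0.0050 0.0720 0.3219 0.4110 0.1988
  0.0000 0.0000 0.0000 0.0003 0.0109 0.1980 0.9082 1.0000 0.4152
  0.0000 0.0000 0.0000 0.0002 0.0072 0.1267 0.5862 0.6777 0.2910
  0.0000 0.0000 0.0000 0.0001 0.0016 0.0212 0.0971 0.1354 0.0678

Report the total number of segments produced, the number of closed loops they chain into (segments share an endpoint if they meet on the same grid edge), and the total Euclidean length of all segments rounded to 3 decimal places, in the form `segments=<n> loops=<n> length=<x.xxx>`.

segments=8 loops=1 length=5.820

cell (0,5): code 0100 → (0.517,6.000)–(1.000,5.601)
cell (0,6): code 1100 → (0.363,7.000)–(0.517,6.000)
cell (0,7): code 1000 → (1.000,7.641)–(0.363,7.000)
cell (1,5): code 0010 → (1.000,5.601)–(1.880,6.000)
cell (1,6): code 0111 → (1.880,6.000)–(2.000,6.424)
cell (1,7): code 1001 → (2.000,7.136)–(1.000,7.641)
cell (2,6): code 0010 → (2.000,6.424)–(2.097,7.000)
cell (2,7): code 0001 → (2.097,7.000)–(2.000,7.136)
total: 8 segments, chained into 1 closed loop(s), length Σ = 5.819975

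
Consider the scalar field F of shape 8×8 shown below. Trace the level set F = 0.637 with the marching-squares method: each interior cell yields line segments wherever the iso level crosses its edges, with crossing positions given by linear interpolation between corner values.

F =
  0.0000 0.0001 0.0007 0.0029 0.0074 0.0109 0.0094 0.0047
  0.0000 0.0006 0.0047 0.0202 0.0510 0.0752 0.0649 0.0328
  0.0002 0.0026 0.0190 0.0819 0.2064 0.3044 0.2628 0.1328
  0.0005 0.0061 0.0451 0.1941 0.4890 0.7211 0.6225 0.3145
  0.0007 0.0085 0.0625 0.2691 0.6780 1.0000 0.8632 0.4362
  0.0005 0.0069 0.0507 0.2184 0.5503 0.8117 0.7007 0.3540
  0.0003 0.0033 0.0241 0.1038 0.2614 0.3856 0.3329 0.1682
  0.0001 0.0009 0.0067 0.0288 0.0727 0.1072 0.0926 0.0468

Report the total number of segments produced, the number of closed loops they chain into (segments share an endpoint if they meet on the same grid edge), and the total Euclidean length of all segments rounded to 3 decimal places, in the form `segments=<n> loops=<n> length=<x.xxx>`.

cell (2,4): code 0100 → (2.798,5.000)–(3.000,4.638)
cell (2,5): code 1000 → (3.000,5.853)–(2.798,5.000)
cell (3,3): code 0100 → (3.783,4.000)–(4.000,3.900)
cell (3,4): code 1110 → (3.000,4.638)–(3.783,4.000)
cell (3,5): code 1101 → (3.060,6.000)–(3.000,5.853)
cell (3,6): code 1000 → (4.000,6.530)–(3.060,6.000)
cell (4,3): code 0010 → (4.000,3.900)–(4.321,4.000)
cell (4,4): code 0111 → (4.321,4.000)–(5.000,4.332)
cell (4,6): code 1001 → (5.000,6.184)–(4.000,6.530)
cell (5,4): code 0010 → (5.000,4.332)–(5.410,5.000)
cell (5,5): code 0011 → (5.410,5.000)–(5.173,6.000)
cell (5,6): code 0001 → (5.173,6.000)–(5.000,6.184)
total: 12 segments, chained into 1 closed loop(s), length Σ = 7.992153

segments=12 loops=1 length=7.992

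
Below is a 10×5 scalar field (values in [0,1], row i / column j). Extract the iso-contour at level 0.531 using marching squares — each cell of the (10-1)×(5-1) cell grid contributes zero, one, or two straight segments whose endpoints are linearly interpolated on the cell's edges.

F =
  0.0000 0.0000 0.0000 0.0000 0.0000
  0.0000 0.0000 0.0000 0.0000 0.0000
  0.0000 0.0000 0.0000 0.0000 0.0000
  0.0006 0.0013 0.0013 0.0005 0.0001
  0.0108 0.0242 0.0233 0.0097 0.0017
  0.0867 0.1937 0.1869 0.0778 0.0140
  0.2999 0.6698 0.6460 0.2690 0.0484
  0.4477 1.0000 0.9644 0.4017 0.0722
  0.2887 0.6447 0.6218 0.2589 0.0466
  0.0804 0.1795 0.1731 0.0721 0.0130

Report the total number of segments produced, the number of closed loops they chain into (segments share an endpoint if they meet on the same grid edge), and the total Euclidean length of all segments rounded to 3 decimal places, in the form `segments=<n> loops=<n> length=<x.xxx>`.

segments=10 loops=1 length=8.064

cell (5,0): code 0100 → (5.708,1.000)–(6.000,0.625)
cell (5,1): code 1100 → (5.750,2.000)–(5.708,1.000)
cell (5,2): code 1000 → (6.000,2.305)–(5.750,2.000)
cell (6,0): code 0110 → (6.000,0.625)–(7.000,0.151)
cell (6,2): code 1001 → (7.000,2.770)–(6.000,2.305)
cell (7,0): code 0110 → (7.000,0.151)–(8.000,0.681)
cell (7,2): code 1001 → (8.000,2.250)–(7.000,2.770)
cell (8,0): code 0010 → (8.000,0.681)–(8.244,1.000)
cell (8,1): code 0011 → (8.244,1.000)–(8.202,2.000)
cell (8,2): code 0001 → (8.202,2.000)–(8.000,2.250)
total: 10 segments, chained into 1 closed loop(s), length Σ = 8.063903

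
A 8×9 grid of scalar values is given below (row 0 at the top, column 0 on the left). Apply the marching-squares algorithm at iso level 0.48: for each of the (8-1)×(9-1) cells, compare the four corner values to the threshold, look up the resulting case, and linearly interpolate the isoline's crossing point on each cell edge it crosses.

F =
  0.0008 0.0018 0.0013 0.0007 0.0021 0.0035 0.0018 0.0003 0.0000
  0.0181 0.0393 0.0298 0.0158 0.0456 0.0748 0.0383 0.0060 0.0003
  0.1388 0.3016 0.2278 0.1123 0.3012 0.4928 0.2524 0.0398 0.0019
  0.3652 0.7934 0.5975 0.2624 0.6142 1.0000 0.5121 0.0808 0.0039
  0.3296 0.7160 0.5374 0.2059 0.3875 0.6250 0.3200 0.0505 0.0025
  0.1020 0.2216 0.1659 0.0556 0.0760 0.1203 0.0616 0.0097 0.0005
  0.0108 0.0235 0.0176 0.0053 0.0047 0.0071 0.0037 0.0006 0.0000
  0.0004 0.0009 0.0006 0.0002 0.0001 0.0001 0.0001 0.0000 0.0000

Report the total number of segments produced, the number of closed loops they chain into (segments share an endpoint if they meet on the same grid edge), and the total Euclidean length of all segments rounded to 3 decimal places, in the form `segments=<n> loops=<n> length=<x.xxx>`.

segments=20 loops=2 length=13.478

cell (1,4): code 0100 → (1.969,5.000)–(2.000,4.933)
cell (1,5): code 1000 → (2.000,5.053)–(1.969,5.000)
cell (2,0): code 0100 → (2.363,1.000)–(3.000,0.268)
cell (2,1): code 1100 → (2.682,2.000)–(2.363,1.000)
cell (2,2): code 1000 → (3.000,2.351)–(2.682,2.000)
cell (2,3): code 0100 → (2.571,4.000)–(3.000,3.619)
cell (2,4): code 1110 → (2.000,4.933)–(2.571,4.000)
cell (2,5): code 1101 → (2.876,6.000)–(2.000,5.053)
cell (2,6): code 1000 → (3.000,6.074)–(2.876,6.000)
cell (3,0): code 0110 → (3.000,0.268)–(4.000,0.389)
cell (3,2): code 1001 → (4.000,2.173)–(3.000,2.351)
cell (3,3): code 0010 → (3.000,3.619)–(3.592,4.000)
cell (3,4): code 0111 → (3.592,4.000)–(4.000,4.389)
cell (3,5): code 1011 → (4.000,5.475)–(3.167,6.000)
cell (3,6): code 0001 → (3.167,6.000)–(3.000,6.074)
cell (4,0): code 0010 → (4.000,0.389)–(4.477,1.000)
cell (4,1): code 0011 → (4.477,1.000)–(4.155,2.000)
cell (4,2): code 0001 → (4.155,2.000)–(4.000,2.173)
cell (4,4): code 0010 → (4.000,4.389)–(4.287,5.000)
cell (4,5): code 0001 → (4.287,5.000)–(4.000,5.475)
total: 20 segments, chained into 2 closed loop(s), length Σ = 13.477622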